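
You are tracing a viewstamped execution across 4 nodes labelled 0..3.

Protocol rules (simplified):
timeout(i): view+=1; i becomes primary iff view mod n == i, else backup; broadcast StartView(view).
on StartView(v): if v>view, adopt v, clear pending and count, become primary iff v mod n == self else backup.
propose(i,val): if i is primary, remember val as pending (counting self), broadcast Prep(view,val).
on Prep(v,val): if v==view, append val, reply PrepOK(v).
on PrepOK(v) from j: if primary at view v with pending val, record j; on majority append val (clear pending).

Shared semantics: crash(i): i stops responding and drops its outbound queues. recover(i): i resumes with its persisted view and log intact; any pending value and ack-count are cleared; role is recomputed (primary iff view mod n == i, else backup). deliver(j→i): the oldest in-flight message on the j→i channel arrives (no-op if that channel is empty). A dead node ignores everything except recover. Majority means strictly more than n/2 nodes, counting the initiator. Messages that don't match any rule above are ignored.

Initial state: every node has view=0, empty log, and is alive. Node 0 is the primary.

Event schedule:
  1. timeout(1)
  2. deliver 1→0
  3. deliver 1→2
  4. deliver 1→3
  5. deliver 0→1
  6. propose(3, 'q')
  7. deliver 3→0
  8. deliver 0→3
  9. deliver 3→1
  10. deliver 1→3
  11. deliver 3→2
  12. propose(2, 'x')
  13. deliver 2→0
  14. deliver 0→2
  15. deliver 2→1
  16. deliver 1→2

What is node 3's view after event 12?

[1] timeout(1) → N1(prim v1 [-])
[2] deliver 1→0 → N0(back v1 [-])
[3] deliver 1→2 → N2(back v1 [-])
[4] deliver 1→3 → N3(back v1 [-])
[5] deliver 0→1 → ∅
[6] propose(3,'q') → ∅
[7] deliver 3→0 → ∅
[8] deliver 0→3 → ∅
[9] deliver 3→1 → ∅
[10] deliver 1→3 → ∅
[11] deliver 3→2 → ∅
[12] propose(2,'x') → ∅

1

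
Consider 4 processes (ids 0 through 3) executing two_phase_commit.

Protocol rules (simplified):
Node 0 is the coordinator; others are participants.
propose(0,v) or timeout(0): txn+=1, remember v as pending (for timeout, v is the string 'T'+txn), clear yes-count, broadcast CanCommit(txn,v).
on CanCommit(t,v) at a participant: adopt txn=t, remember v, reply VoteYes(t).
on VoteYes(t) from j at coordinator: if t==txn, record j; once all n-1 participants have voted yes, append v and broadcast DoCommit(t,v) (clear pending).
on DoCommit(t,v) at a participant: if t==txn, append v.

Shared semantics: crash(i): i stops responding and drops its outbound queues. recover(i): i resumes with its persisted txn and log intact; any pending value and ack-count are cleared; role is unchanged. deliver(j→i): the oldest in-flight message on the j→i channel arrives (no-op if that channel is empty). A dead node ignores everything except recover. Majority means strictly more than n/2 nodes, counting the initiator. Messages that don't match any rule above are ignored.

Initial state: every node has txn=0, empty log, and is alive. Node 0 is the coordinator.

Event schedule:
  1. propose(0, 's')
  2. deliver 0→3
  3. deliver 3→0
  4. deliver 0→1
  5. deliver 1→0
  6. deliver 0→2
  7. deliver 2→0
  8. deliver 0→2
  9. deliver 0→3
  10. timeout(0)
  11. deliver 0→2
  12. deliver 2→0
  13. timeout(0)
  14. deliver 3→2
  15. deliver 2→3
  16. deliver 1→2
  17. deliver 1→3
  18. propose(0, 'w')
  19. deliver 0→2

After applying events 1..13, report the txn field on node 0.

3

e1 propose(0,'s'): 0[coor,t=1,-]
e2 deliver 0→3: 3[part,t=1,-]
e3 deliver 3→0: ·
e4 deliver 0→1: 1[part,t=1,-]
e5 deliver 1→0: ·
e6 deliver 0→2: 2[part,t=1,-]
e7 deliver 2→0: 0[coor,t=1,s]
e8 deliver 0→2: 2[part,t=1,s]
e9 deliver 0→3: 3[part,t=1,s]
e10 timeout(0): 0[coor,t=2,s]
e11 deliver 0→2: 2[part,t=2,s]
e12 deliver 2→0: ·
e13 timeout(0): 0[coor,t=3,s]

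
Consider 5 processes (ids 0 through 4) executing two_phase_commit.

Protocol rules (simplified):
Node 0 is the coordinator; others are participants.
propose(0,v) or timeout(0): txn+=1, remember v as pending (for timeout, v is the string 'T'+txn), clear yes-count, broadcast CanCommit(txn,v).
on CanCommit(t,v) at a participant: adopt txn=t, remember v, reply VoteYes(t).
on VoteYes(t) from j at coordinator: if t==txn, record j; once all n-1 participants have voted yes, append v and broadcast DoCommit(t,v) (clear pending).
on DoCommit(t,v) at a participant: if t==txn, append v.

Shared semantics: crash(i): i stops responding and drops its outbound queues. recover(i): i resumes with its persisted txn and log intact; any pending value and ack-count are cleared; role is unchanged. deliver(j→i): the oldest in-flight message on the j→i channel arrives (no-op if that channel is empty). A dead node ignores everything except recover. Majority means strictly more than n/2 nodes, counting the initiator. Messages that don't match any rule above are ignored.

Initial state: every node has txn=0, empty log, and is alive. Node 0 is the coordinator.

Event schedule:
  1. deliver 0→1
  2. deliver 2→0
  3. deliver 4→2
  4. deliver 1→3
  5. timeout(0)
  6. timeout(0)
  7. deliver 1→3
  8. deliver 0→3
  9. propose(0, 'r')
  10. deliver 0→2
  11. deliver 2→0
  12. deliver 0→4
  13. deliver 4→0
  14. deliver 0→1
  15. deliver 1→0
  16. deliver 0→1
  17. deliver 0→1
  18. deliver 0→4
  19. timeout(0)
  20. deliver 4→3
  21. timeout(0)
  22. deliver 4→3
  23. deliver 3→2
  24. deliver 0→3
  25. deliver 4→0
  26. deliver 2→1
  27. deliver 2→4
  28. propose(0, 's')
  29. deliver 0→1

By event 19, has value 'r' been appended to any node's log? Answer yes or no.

no

1. deliver 0→1:  nop
2. deliver 2→0:  nop
3. deliver 4→2:  nop
4. deliver 1→3:  nop
5. timeout(0):  <0:coor t1 ->
6. timeout(0):  <0:coor t2 ->
7. deliver 1→3:  nop
8. deliver 0→3:  <3:part t1 ->
9. propose(0,'r'):  <0:coor t3 ->
10. deliver 0→2:  <2:part t1 ->
11. deliver 2→0:  nop
12. deliver 0→4:  <4:part t1 ->
13. deliver 4→0:  nop
14. deliver 0→1:  <1:part t1 ->
15. deliver 1→0:  nop
16. deliver 0→1:  <1:part t2 ->
17. deliver 0→1:  <1:part t3 ->
18. deliver 0→4:  <4:part t2 ->
19. timeout(0):  <0:coor t4 ->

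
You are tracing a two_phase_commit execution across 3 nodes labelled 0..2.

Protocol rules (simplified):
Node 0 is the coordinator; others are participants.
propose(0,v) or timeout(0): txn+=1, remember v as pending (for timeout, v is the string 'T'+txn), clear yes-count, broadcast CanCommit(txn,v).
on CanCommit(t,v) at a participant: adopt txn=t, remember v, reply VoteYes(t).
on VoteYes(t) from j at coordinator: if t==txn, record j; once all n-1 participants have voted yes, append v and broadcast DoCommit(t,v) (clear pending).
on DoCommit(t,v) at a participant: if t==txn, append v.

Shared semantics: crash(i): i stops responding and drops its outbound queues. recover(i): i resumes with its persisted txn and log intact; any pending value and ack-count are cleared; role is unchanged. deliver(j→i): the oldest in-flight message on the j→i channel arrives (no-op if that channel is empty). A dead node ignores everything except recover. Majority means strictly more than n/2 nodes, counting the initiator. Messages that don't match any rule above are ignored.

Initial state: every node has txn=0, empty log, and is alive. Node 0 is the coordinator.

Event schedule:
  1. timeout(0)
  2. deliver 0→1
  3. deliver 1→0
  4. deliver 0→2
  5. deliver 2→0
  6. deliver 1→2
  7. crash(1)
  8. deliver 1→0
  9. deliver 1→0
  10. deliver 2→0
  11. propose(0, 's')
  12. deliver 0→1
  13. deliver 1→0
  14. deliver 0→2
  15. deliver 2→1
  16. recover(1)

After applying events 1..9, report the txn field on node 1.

e1 timeout(0): 0[coor,t=1,-]
e2 deliver 0→1: 1[part,t=1,-]
e3 deliver 1→0: ·
e4 deliver 0→2: 2[part,t=1,-]
e5 deliver 2→0: 0[coor,t=1,T1]
e6 deliver 1→2: ·
e7 crash(1): 1[✗part,t=1,-]
e8 deliver 1→0: ·
e9 deliver 1→0: ·

1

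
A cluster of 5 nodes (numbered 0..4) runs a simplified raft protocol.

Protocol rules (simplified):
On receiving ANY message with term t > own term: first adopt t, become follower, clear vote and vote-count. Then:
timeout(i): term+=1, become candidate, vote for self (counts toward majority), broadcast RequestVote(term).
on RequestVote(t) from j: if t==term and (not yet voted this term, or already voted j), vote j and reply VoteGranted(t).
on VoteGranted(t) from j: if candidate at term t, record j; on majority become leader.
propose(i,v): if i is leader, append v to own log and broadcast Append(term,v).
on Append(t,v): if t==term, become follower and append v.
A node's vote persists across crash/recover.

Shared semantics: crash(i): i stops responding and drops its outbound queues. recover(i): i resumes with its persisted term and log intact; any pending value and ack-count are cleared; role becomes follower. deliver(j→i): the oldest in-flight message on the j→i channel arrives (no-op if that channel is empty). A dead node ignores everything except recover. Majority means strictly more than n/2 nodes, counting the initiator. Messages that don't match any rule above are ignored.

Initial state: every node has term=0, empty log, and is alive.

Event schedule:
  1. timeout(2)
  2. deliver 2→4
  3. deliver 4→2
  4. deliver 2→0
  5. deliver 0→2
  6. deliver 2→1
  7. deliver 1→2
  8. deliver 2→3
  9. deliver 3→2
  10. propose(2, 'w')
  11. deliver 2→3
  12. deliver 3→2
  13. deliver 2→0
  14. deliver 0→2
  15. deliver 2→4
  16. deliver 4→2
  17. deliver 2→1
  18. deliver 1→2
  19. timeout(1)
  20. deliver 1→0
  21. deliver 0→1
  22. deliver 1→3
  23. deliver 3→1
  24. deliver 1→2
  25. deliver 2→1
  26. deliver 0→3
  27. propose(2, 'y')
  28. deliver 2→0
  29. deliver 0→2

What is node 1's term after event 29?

2

e1 timeout(2): 2[cand,t=1,-]
e2 deliver 2→4: 4[foll,t=1,-]
e3 deliver 4→2: ·
e4 deliver 2→0: 0[foll,t=1,-]
e5 deliver 0→2: 2[lead,t=1,-]
e6 deliver 2→1: 1[foll,t=1,-]
e7 deliver 1→2: ·
e8 deliver 2→3: 3[foll,t=1,-]
e9 deliver 3→2: ·
e10 propose(2,'w'): 2[lead,t=1,w]
e11 deliver 2→3: 3[foll,t=1,w]
e12 deliver 3→2: ·
e13 deliver 2→0: 0[foll,t=1,w]
e14 deliver 0→2: ·
e15 deliver 2→4: 4[foll,t=1,w]
e16 deliver 4→2: ·
e17 deliver 2→1: 1[foll,t=1,w]
e18 deliver 1→2: ·
e19 timeout(1): 1[cand,t=2,w]
e20 deliver 1→0: 0[foll,t=2,w]
e21 deliver 0→1: ·
e22 deliver 1→3: 3[foll,t=2,w]
e23 deliver 3→1: 1[lead,t=2,w]
e24 deliver 1→2: 2[foll,t=2,w]
e25 deliver 2→1: ·
e26 deliver 0→3: ·
e27 propose(2,'y'): ·
e28 deliver 2→0: ·
e29 deliver 0→2: ·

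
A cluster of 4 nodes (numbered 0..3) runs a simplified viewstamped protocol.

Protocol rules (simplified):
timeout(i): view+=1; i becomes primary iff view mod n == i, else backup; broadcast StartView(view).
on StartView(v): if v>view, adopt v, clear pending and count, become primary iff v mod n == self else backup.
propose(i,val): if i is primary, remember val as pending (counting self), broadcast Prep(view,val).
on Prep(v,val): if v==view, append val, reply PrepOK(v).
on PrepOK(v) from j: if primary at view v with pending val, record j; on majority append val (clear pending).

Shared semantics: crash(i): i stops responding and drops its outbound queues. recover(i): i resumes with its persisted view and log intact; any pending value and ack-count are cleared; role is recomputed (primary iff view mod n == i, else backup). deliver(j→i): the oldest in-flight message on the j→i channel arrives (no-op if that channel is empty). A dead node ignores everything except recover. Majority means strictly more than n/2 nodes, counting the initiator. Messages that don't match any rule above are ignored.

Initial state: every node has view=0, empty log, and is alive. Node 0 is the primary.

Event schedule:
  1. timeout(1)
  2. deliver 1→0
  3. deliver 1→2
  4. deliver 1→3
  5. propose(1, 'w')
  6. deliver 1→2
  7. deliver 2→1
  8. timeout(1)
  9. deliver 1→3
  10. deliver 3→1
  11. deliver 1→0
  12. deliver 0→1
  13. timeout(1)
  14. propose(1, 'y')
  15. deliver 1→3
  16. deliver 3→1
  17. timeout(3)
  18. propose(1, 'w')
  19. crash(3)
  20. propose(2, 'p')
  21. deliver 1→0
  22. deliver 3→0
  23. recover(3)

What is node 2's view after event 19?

1

e1 timeout(1): 1[prim,v=1,-]
e2 deliver 1→0: 0[back,v=1,-]
e3 deliver 1→2: 2[back,v=1,-]
e4 deliver 1→3: 3[back,v=1,-]
e5 propose(1,'w'): ·
e6 deliver 1→2: 2[back,v=1,w]
e7 deliver 2→1: ·
e8 timeout(1): 1[back,v=2,-]
e9 deliver 1→3: 3[back,v=1,w]
e10 deliver 3→1: ·
e11 deliver 1→0: 0[back,v=1,w]
e12 deliver 0→1: ·
e13 timeout(1): 1[back,v=3,-]
e14 propose(1,'y'): ·
e15 deliver 1→3: 3[back,v=2,w]
e16 deliver 3→1: ·
e17 timeout(3): 3[prim,v=3,w]
e18 propose(1,'w'): ·
e19 crash(3): 3[✗prim,v=3,w]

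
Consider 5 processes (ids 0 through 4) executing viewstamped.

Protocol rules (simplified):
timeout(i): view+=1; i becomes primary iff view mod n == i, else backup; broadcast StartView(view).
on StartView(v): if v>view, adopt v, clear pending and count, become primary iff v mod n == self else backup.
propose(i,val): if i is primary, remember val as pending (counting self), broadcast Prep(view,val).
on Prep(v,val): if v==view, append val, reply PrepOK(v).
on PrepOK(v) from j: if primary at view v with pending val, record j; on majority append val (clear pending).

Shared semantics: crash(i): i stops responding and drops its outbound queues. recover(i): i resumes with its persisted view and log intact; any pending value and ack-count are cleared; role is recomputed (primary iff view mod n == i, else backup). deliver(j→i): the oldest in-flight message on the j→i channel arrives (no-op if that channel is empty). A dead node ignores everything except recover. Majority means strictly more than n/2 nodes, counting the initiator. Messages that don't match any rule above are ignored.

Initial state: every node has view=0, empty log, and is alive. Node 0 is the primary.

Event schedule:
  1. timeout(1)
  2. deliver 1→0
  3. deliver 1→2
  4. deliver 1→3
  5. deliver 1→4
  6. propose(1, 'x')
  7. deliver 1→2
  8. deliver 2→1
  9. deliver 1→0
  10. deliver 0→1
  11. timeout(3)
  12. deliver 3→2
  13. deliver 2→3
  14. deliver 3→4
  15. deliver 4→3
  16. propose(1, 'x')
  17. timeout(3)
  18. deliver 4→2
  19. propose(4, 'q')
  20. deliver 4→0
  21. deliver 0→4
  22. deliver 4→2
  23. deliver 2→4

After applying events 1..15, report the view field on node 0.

1

e1 timeout(1): 1[prim,v=1,-]
e2 deliver 1→0: 0[back,v=1,-]
e3 deliver 1→2: 2[back,v=1,-]
e4 deliver 1→3: 3[back,v=1,-]
e5 deliver 1→4: 4[back,v=1,-]
e6 propose(1,'x'): ·
e7 deliver 1→2: 2[back,v=1,x]
e8 deliver 2→1: ·
e9 deliver 1→0: 0[back,v=1,x]
e10 deliver 0→1: 1[prim,v=1,x]
e11 timeout(3): 3[back,v=2,-]
e12 deliver 3→2: 2[prim,v=2,x]
e13 deliver 2→3: ·
e14 deliver 3→4: 4[back,v=2,-]
e15 deliver 4→3: ·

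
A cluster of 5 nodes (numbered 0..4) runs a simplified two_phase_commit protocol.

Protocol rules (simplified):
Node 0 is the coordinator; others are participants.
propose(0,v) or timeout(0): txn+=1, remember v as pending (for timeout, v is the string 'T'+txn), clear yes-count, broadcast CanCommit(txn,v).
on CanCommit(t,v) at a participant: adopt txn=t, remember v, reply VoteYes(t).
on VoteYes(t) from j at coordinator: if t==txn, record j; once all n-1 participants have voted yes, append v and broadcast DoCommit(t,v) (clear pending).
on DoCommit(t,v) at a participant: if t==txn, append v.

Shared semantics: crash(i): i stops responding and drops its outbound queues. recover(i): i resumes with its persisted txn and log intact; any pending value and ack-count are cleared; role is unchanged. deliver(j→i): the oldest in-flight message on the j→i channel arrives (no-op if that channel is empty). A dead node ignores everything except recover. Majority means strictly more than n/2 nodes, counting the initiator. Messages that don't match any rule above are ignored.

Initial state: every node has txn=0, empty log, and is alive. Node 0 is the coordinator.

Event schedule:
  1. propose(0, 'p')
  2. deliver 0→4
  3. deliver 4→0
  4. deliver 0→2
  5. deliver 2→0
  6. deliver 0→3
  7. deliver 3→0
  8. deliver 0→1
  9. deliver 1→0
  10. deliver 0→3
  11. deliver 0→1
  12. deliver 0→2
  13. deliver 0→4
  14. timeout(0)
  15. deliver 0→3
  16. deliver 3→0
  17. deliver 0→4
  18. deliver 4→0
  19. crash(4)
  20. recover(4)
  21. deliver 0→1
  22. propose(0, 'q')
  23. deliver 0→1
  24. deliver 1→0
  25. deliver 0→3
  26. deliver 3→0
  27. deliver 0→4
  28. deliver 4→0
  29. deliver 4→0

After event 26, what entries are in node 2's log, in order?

p

[1] propose(0,'p') → N0(coor t1 [-])
[2] deliver 0→4 → N4(part t1 [-])
[3] deliver 4→0 → ∅
[4] deliver 0→2 → N2(part t1 [-])
[5] deliver 2→0 → ∅
[6] deliver 0→3 → N3(part t1 [-])
[7] deliver 3→0 → ∅
[8] deliver 0→1 → N1(part t1 [-])
[9] deliver 1→0 → N0(coor t1 [p])
[10] deliver 0→3 → N3(part t1 [p])
[11] deliver 0→1 → N1(part t1 [p])
[12] deliver 0→2 → N2(part t1 [p])
[13] deliver 0→4 → N4(part t1 [p])
[14] timeout(0) → N0(coor t2 [p])
[15] deliver 0→3 → N3(part t2 [p])
[16] deliver 3→0 → ∅
[17] deliver 0→4 → N4(part t2 [p])
[18] deliver 4→0 → ∅
[19] crash(4) → N4(✗part t2 [p])
[20] recover(4) → N4(part t2 [p])
[21] deliver 0→1 → N1(part t2 [p])
[22] propose(0,'q') → N0(coor t3 [p])
[23] deliver 0→1 → N1(part t3 [p])
[24] deliver 1→0 → ∅
[25] deliver 0→3 → N3(part t3 [p])
[26] deliver 3→0 → ∅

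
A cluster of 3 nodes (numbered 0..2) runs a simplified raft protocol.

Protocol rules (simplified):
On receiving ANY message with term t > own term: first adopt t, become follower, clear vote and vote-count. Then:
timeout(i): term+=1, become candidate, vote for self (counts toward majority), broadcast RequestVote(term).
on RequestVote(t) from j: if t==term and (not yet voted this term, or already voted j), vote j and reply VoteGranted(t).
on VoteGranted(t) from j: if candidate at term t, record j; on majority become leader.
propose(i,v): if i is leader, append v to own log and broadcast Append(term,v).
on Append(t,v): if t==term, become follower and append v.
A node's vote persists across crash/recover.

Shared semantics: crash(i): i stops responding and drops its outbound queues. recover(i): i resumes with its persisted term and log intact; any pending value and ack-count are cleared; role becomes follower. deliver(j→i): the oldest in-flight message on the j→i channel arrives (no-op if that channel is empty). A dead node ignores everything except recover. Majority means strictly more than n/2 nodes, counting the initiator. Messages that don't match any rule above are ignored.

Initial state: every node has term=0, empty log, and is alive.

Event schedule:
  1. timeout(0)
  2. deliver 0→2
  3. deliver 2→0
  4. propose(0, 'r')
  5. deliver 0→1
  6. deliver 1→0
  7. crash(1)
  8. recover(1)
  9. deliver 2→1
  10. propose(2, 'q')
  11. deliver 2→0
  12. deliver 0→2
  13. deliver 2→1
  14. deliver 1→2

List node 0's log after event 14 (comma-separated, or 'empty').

[1] timeout(0) → N0(cand t1 [-])
[2] deliver 0→2 → N2(foll t1 [-])
[3] deliver 2→0 → N0(lead t1 [-])
[4] propose(0,'r') → N0(lead t1 [r])
[5] deliver 0→1 → N1(foll t1 [-])
[6] deliver 1→0 → ∅
[7] crash(1) → N1(✗foll t1 [-])
[8] recover(1) → N1(foll t1 [-])
[9] deliver 2→1 → ∅
[10] propose(2,'q') → ∅
[11] deliver 2→0 → ∅
[12] deliver 0→2 → N2(foll t1 [r])
[13] deliver 2→1 → ∅
[14] deliver 1→2 → ∅

r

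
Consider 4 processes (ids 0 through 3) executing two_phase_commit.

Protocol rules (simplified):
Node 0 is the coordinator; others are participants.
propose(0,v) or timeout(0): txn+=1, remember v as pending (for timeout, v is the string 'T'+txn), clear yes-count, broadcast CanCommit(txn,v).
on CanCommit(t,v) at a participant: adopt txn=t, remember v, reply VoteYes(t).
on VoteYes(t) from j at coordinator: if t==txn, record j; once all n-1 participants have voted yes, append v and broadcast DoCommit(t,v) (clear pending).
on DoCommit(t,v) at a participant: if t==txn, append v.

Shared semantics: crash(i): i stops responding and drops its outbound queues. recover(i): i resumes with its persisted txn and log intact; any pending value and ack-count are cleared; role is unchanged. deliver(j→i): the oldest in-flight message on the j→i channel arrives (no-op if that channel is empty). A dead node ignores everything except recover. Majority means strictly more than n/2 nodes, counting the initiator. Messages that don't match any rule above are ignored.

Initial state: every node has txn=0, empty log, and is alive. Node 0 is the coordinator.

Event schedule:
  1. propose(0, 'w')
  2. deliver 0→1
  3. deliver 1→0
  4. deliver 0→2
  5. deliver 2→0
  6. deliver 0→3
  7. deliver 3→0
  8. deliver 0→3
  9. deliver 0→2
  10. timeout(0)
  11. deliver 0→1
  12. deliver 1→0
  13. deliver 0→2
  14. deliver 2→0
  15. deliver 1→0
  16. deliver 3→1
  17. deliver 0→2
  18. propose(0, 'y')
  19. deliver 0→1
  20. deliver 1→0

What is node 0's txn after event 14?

step 1 propose(0,'w'): 0={coor,t=1,log=-}
step 2 deliver 0→1: 1={part,t=1,log=-}
step 3 deliver 1→0: —
step 4 deliver 0→2: 2={part,t=1,log=-}
step 5 deliver 2→0: —
step 6 deliver 0→3: 3={part,t=1,log=-}
step 7 deliver 3→0: 0={coor,t=1,log=w}
step 8 deliver 0→3: 3={part,t=1,log=w}
step 9 deliver 0→2: 2={part,t=1,log=w}
step 10 timeout(0): 0={coor,t=2,log=w}
step 11 deliver 0→1: 1={part,t=1,log=w}
step 12 deliver 1→0: —
step 13 deliver 0→2: 2={part,t=2,log=w}
step 14 deliver 2→0: —

2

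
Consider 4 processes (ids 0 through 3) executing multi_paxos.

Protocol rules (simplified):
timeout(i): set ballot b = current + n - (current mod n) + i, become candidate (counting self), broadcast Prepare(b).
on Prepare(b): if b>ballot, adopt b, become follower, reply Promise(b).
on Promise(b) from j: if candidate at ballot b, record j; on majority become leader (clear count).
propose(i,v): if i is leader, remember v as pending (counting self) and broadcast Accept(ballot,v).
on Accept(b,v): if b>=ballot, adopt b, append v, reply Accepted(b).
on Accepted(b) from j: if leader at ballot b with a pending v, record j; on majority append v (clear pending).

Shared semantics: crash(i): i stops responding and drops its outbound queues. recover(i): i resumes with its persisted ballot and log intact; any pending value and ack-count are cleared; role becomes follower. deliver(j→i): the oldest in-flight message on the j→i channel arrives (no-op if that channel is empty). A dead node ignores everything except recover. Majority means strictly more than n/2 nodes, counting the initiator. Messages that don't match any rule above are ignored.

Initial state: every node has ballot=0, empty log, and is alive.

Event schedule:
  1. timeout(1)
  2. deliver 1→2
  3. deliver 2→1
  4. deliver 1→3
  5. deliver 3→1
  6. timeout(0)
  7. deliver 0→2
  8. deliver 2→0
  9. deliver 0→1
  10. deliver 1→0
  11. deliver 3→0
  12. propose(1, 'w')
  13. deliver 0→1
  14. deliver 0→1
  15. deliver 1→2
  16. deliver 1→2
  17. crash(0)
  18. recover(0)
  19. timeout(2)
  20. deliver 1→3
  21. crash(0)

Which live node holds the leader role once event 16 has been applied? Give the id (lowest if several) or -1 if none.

1

[1] timeout(1) → N1(cand b5 [-])
[2] deliver 1→2 → N2(foll b5 [-])
[3] deliver 2→1 → ∅
[4] deliver 1→3 → N3(foll b5 [-])
[5] deliver 3→1 → N1(lead b5 [-])
[6] timeout(0) → N0(cand b4 [-])
[7] deliver 0→2 → ∅
[8] deliver 2→0 → ∅
[9] deliver 0→1 → ∅
[10] deliver 1→0 → N0(foll b5 [-])
[11] deliver 3→0 → ∅
[12] propose(1,'w') → ∅
[13] deliver 0→1 → ∅
[14] deliver 0→1 → ∅
[15] deliver 1→2 → N2(foll b5 [w])
[16] deliver 1→2 → ∅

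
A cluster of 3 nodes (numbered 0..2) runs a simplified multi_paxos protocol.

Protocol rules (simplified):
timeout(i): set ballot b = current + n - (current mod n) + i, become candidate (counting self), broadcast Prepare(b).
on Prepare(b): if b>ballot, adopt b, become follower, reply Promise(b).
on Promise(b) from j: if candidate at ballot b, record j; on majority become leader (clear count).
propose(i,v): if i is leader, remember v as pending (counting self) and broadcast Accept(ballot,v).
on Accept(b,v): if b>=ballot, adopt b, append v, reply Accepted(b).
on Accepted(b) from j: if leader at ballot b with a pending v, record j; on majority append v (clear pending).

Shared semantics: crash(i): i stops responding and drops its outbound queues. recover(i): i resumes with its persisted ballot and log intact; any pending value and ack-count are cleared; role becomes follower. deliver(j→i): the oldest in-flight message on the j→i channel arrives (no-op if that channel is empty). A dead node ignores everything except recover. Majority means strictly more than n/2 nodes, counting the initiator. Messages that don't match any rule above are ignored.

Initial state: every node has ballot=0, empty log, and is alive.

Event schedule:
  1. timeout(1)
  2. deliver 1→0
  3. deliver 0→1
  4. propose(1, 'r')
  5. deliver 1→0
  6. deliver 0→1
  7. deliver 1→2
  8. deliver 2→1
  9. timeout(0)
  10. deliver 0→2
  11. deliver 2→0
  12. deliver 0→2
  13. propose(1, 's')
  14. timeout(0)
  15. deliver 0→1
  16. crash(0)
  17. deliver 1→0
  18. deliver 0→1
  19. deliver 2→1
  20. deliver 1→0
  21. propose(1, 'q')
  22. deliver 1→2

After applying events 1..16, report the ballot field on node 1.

after 1 — timeout(1): n1:cand/b4/[-]
after 2 — deliver 1→0: n0:foll/b4/[-]
after 3 — deliver 0→1: n1:lead/b4/[-]
after 4 — propose(1,'r'): ·
after 5 — deliver 1→0: n0:foll/b4/[r]
after 6 — deliver 0→1: n1:lead/b4/[r]
after 7 — deliver 1→2: n2:foll/b4/[-]
after 8 — deliver 2→1: ·
after 9 — timeout(0): n0:cand/b6/[r]
after 10 — deliver 0→2: n2:foll/b6/[-]
after 11 — deliver 2→0: n0:lead/b6/[r]
after 12 — deliver 0→2: ·
after 13 — propose(1,'s'): ·
after 14 — timeout(0): n0:cand/b9/[r]
after 15 — deliver 0→1: n1:foll/b6/[r]
after 16 — crash(0): n0:✗cand/b9/[r]

6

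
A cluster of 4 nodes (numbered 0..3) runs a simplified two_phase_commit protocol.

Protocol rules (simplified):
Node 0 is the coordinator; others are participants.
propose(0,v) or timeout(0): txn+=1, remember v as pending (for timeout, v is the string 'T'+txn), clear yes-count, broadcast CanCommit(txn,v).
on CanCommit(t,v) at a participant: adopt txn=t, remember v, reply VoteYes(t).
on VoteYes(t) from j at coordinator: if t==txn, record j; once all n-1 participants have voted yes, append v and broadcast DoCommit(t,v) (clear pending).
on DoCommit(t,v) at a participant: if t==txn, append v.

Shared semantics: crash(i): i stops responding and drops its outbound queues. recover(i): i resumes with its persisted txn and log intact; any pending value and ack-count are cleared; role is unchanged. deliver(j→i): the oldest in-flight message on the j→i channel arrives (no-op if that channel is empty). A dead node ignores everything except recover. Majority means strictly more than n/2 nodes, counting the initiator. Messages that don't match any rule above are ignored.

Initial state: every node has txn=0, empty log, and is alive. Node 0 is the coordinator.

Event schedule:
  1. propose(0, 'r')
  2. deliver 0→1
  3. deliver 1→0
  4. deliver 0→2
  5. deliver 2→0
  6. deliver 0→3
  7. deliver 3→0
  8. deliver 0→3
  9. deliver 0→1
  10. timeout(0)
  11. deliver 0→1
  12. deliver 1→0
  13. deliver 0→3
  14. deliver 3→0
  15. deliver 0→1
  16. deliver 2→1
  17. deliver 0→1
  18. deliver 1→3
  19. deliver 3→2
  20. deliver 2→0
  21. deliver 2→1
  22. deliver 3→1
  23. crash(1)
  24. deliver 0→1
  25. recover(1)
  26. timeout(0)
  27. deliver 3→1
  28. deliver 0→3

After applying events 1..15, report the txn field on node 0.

after 1 — propose(0,'r'): n0:coor/t1/[-]
after 2 — deliver 0→1: n1:part/t1/[-]
after 3 — deliver 1→0: ·
after 4 — deliver 0→2: n2:part/t1/[-]
after 5 — deliver 2→0: ·
after 6 — deliver 0→3: n3:part/t1/[-]
after 7 — deliver 3→0: n0:coor/t1/[r]
after 8 — deliver 0→3: n3:part/t1/[r]
after 9 — deliver 0→1: n1:part/t1/[r]
after 10 — timeout(0): n0:coor/t2/[r]
after 11 — deliver 0→1: n1:part/t2/[r]
after 12 — deliver 1→0: ·
after 13 — deliver 0→3: n3:part/t2/[r]
after 14 — deliver 3→0: ·
after 15 — deliver 0→1: ·

2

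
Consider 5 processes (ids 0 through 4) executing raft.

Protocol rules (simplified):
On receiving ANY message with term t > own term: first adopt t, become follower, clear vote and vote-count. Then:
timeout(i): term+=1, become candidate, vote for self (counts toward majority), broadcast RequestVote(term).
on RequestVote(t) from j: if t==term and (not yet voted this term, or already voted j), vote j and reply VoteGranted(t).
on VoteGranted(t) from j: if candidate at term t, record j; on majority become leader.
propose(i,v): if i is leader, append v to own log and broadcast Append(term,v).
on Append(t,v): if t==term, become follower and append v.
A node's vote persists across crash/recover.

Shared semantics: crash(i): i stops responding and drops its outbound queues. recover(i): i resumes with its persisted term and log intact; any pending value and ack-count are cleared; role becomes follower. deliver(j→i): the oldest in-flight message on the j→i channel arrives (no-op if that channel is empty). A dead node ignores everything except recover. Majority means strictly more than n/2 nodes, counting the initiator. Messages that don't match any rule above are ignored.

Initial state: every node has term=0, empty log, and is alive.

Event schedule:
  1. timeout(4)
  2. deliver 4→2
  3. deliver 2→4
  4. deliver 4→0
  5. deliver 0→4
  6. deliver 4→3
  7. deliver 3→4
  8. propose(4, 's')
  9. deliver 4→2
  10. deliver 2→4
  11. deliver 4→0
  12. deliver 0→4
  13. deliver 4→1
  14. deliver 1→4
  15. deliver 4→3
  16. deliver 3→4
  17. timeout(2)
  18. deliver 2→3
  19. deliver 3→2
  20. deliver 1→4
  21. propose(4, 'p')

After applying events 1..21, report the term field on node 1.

e1 timeout(4): 4[cand,t=1,-]
e2 deliver 4→2: 2[foll,t=1,-]
e3 deliver 2→4: ·
e4 deliver 4→0: 0[foll,t=1,-]
e5 deliver 0→4: 4[lead,t=1,-]
e6 deliver 4→3: 3[foll,t=1,-]
e7 deliver 3→4: ·
e8 propose(4,'s'): 4[lead,t=1,s]
e9 deliver 4→2: 2[foll,t=1,s]
e10 deliver 2→4: ·
e11 deliver 4→0: 0[foll,t=1,s]
e12 deliver 0→4: ·
e13 deliver 4→1: 1[foll,t=1,-]
e14 deliver 1→4: ·
e15 deliver 4→3: 3[foll,t=1,s]
e16 deliver 3→4: ·
e17 timeout(2): 2[cand,t=2,s]
e18 deliver 2→3: 3[foll,t=2,s]
e19 deliver 3→2: ·
e20 deliver 1→4: ·
e21 propose(4,'p'): 4[lead,t=1,s,p]

1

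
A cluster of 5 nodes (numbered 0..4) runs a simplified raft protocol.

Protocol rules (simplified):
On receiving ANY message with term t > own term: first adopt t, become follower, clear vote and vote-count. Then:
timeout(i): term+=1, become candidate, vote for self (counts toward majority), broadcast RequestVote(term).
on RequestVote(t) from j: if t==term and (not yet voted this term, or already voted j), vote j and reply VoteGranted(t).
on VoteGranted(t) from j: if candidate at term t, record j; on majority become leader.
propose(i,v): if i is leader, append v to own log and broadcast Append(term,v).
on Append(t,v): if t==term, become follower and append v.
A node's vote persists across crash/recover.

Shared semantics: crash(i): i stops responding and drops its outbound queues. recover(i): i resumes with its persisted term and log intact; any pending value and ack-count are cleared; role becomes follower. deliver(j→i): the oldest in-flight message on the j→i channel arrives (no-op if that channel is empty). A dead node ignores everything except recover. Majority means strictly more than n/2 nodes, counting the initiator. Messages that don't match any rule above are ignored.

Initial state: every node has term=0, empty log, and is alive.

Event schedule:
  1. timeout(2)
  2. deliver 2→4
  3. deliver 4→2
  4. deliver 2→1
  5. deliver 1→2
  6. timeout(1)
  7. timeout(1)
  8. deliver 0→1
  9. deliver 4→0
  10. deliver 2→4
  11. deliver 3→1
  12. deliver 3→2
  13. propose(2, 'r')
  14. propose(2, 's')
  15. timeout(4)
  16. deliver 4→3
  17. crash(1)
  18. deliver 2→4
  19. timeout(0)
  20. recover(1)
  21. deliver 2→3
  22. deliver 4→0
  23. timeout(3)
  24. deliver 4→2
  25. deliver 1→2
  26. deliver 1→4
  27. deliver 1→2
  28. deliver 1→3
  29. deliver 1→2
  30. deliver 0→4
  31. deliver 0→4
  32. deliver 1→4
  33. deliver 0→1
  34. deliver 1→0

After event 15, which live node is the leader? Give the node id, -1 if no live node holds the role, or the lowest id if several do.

2

after 1 — timeout(2): n2:cand/t1/[-]
after 2 — deliver 2→4: n4:foll/t1/[-]
after 3 — deliver 4→2: ·
after 4 — deliver 2→1: n1:foll/t1/[-]
after 5 — deliver 1→2: n2:lead/t1/[-]
after 6 — timeout(1): n1:cand/t2/[-]
after 7 — timeout(1): n1:cand/t3/[-]
after 8 — deliver 0→1: ·
after 9 — deliver 4→0: ·
after 10 — deliver 2→4: ·
after 11 — deliver 3→1: ·
after 12 — deliver 3→2: ·
after 13 — propose(2,'r'): n2:lead/t1/[r]
after 14 — propose(2,'s'): n2:lead/t1/[r,s]
after 15 — timeout(4): n4:cand/t2/[-]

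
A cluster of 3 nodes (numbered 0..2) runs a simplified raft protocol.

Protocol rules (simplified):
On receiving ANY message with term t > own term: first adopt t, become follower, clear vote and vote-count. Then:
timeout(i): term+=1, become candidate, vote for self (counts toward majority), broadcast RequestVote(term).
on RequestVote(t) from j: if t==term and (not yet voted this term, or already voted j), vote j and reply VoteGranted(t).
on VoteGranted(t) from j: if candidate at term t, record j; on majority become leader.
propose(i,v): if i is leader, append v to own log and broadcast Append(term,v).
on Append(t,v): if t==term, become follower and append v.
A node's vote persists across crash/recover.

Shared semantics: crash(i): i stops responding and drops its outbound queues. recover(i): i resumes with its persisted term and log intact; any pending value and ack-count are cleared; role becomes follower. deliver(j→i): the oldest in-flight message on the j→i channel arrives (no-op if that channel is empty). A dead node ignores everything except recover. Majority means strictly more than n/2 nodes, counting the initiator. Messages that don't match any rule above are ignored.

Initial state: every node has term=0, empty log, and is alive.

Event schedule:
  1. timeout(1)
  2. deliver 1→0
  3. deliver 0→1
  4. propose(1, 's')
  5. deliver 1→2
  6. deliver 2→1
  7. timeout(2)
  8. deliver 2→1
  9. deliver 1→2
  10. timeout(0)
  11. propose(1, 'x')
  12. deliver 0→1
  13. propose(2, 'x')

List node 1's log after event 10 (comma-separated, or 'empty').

e1 timeout(1): 1[cand,t=1,-]
e2 deliver 1→0: 0[foll,t=1,-]
e3 deliver 0→1: 1[lead,t=1,-]
e4 propose(1,'s'): 1[lead,t=1,s]
e5 deliver 1→2: 2[foll,t=1,-]
e6 deliver 2→1: ·
e7 timeout(2): 2[cand,t=2,-]
e8 deliver 2→1: 1[foll,t=2,s]
e9 deliver 1→2: ·
e10 timeout(0): 0[cand,t=2,-]

s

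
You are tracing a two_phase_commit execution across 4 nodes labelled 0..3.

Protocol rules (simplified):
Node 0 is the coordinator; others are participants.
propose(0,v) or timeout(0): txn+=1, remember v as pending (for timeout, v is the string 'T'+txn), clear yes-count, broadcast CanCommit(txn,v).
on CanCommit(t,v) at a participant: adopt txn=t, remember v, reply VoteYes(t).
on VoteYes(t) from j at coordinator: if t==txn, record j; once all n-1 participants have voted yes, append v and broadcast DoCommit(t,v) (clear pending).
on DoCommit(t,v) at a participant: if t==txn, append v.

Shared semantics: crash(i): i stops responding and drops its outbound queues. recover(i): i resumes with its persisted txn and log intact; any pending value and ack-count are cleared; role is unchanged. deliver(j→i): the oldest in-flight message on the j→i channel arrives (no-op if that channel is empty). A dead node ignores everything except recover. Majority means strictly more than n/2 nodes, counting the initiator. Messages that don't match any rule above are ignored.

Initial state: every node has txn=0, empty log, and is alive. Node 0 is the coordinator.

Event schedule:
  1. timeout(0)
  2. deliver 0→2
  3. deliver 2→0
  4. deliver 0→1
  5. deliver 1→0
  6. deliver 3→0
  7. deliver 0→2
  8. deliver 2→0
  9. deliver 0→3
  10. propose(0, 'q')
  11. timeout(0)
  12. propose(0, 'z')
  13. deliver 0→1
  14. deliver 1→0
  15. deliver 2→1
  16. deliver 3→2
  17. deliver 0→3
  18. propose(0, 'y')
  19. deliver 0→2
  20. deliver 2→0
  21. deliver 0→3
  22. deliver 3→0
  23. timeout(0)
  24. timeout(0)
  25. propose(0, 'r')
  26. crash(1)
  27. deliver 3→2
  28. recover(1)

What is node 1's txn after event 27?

1. timeout(0):  <0:coor t1 ->
2. deliver 0→2:  <2:part t1 ->
3. deliver 2→0:  nop
4. deliver 0→1:  <1:part t1 ->
5. deliver 1→0:  nop
6. deliver 3→0:  nop
7. deliver 0→2:  nop
8. deliver 2→0:  nop
9. deliver 0→3:  <3:part t1 ->
10. propose(0,'q'):  <0:coor t2 ->
11. timeout(0):  <0:coor t3 ->
12. propose(0,'z'):  <0:coor t4 ->
13. deliver 0→1:  <1:part t2 ->
14. deliver 1→0:  nop
15. deliver 2→1:  nop
16. deliver 3→2:  nop
17. deliver 0→3:  <3:part t2 ->
18. propose(0,'y'):  <0:coor t5 ->
19. deliver 0→2:  <2:part t2 ->
20. deliver 2→0:  nop
21. deliver 0→3:  <3:part t3 ->
22. deliver 3→0:  nop
23. timeout(0):  <0:coor t6 ->
24. timeout(0):  <0:coor t7 ->
25. propose(0,'r'):  <0:coor t8 ->
26. crash(1):  <1:✗part t2 ->
27. deliver 3→2:  nop

2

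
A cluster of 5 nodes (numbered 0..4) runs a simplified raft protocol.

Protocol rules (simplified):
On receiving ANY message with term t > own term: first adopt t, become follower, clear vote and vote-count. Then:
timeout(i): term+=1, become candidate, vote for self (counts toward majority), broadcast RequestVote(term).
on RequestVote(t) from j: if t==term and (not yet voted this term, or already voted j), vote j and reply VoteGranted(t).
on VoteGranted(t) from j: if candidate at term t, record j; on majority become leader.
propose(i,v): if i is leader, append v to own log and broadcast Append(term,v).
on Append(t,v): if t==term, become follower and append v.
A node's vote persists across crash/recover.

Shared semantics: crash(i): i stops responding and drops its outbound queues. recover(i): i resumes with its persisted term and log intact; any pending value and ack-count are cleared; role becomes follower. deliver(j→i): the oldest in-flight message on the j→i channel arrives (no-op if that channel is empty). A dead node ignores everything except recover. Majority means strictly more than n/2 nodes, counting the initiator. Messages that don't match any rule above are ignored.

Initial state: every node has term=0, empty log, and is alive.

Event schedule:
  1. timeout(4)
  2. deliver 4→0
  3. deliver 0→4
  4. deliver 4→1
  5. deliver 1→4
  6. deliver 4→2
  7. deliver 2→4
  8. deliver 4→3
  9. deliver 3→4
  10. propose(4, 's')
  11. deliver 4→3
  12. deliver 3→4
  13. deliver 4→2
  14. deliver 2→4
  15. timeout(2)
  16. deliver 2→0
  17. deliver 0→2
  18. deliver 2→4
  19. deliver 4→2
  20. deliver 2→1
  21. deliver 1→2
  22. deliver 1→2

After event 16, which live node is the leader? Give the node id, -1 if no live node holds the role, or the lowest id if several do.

4

[1] timeout(4) → N4(cand t1 [-])
[2] deliver 4→0 → N0(foll t1 [-])
[3] deliver 0→4 → ∅
[4] deliver 4→1 → N1(foll t1 [-])
[5] deliver 1→4 → N4(lead t1 [-])
[6] deliver 4→2 → N2(foll t1 [-])
[7] deliver 2→4 → ∅
[8] deliver 4→3 → N3(foll t1 [-])
[9] deliver 3→4 → ∅
[10] propose(4,'s') → N4(lead t1 [s])
[11] deliver 4→3 → N3(foll t1 [s])
[12] deliver 3→4 → ∅
[13] deliver 4→2 → N2(foll t1 [s])
[14] deliver 2→4 → ∅
[15] timeout(2) → N2(cand t2 [s])
[16] deliver 2→0 → N0(foll t2 [-])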